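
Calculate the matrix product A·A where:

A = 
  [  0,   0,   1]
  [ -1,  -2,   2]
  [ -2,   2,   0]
A² = A·A:
A²[1,1] = (0)(0) + (0)(-1) + (1)(-2) = -2
A²[1,2] = (0)(0) + (0)(-2) + (1)(2) = 2
A²[1,3] = (0)(1) + (0)(2) + (1)(0) = 0
A²[2,1] = (-1)(0) + (-2)(-1) + (2)(-2) = -2
A²[2,2] = (-1)(0) + (-2)(-2) + (2)(2) = 8
A²[2,3] = (-1)(1) + (-2)(2) + (2)(0) = -5
A²[3,1] = (-2)(0) + (2)(-1) + (0)(-2) = -2
A²[3,2] = (-2)(0) + (2)(-2) + (0)(2) = -4
A²[3,3] = (-2)(1) + (2)(2) + (0)(0) = 2
A² = 
  [ -2,   2,   0]
  [ -2,   8,  -5]
  [ -2,  -4,   2]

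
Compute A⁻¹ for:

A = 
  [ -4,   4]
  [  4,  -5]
det(A) = (-4)(-5) - (4)(4) = 4
For a 2×2 matrix, A⁻¹ = (1/det(A)) · [[d, -b], [-c, a]]
    = (1/4) · [[-5, -4], [-4, -4]]

A⁻¹ = 
  [-5/4,   -1]
  [  -1,   -1]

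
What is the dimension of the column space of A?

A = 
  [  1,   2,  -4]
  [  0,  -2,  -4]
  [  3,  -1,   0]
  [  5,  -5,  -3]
dim(Col(A)) = 3

Row reduce:
R3 → R3 - (3)·R1
R4 → R4 - (5)·R1
R3 → R3 - (7/2)·R2
R4 → R4 - (15/2)·R2
R4 → R4 - (47/26)·R3
REF = 
  [  1,   2,  -4]
  [  0,  -2,  -4]
  [  0,   0,  26]
  [  0,   0,   0]
Pivot columns: 1, 2, 3 → 3 pivots.
dim(Col(A)) = number of pivot columns = 3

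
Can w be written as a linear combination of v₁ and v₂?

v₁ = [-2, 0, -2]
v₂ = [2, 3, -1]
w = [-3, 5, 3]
No

Form the augmented matrix and row-reduce:
[v₁|v₂|w] = 
  [ -2,   2,  -3]
  [  0,   3,   5]
  [ -2,  -1,   3]
R3 → R3 - (1)·R1
R3 → R3 + (1)·R2
REF = 
  [ -2,   2,  -3]
  [  0,   3,   5]
  [  0,   0,  11]

Row 3 reads [0 0 | 11], i.e. 0 = 11, so the system is inconsistent and w ∉ span{v₁, v₂}.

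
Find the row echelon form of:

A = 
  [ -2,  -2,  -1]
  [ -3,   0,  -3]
Row operations:
R2 → R2 - (3/2)·R1

Resulting echelon form:
REF = 
  [  -2,   -2,   -1]
  [   0,    3, -3/2]

Rank = 2 (number of non-zero pivot rows).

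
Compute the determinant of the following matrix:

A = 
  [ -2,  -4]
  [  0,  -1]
2

For a 2×2 matrix, det = ad - bc = (-2)(-1) - (-4)(0) = 2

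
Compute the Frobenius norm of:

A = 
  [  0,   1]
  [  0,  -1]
||A||_F = 1.414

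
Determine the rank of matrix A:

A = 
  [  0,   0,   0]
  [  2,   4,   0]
rank(A) = 1

Row reduce:
Swap R1 ↔ R2
REF = 
  [  2,   4,   0]
  [  0,   0,   0]
Pivot columns: 1 → 1 pivot.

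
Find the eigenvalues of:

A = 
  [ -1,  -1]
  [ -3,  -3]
tr(A) = -4, det(A) = 0
Characteristic polynomial: λ² - tr(A)λ + det(A) = λ² + 4λ
λ² + 4λ = λ(λ + 4)

λ = 0, -4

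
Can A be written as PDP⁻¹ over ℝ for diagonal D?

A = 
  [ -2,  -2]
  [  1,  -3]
No

tr(A) = -5, det(A) = 8
Characteristic polynomial: λ² - tr(A)λ + det(A) = λ² + 5λ + 8
λ² + 5λ + 8 = 0  ⇒  λ = (-5 ± √((5)² - 4·(8)))/2 = (-5 ± √(-7))/2
  = (-5 + i√7)/2,  (-5 - i√7)/2
Eigenvalues: (-5 + i√7)/2, (-5 - i√7)/2  (≈ -2.5 + 1.323i, -2.5 - 1.323i)
Has complex eigenvalues (not diagonalizable over ℝ).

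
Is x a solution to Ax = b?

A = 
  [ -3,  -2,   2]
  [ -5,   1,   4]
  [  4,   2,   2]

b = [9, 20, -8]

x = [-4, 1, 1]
No

Ax = [12, 25, -12] ≠ b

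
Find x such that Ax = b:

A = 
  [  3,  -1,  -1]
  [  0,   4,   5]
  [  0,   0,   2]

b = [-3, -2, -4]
x = [-1, 2, -2]

Row reduce the augmented matrix [A|b]:
(already in echelon form)
REF = 
  [  3,  -1,  -1,  -3]
  [  0,   4,   5,  -2]
  [  0,   0,   2,  -4]

Back-substitution:
x₃ = (-4) / 2 = -2
x₂ = (-2 - (5)(-2)) / 4 = 2
x₁ = (-3 - (-1)(2) - (-1)(-2)) / 3 = -1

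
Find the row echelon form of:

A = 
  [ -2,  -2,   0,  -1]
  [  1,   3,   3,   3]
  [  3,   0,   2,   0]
Row operations:
R2 → R2 + (1/2)·R1
R3 → R3 + (3/2)·R1
R3 → R3 + (3/2)·R2

Resulting echelon form:
REF = 
  [  -2,   -2,    0,   -1]
  [   0,    2,    3,  5/2]
  [   0,    0, 13/2,  9/4]

Rank = 3 (number of non-zero pivot rows).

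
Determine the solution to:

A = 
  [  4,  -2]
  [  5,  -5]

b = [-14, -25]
Row reduce the augmented matrix [A|b]:
R2 → R2 - (5/4)·R1
REF = 
  [    4,    -2,   -14]
  [    0,  -5/2, -15/2]

Back-substitution:
x₂ = (-15/2) / (-5/2) = 3
x₁ = (-14 - (-2)(3)) / 4 = -2

x = [-2, 3]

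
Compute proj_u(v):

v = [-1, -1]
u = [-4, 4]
proj_u(v) = [0, 0]

v·u = (-1)(-4) + (-1)(4) = 0
u·u = (-4)² + (4)² = 32
proj_u(v) = (v·u / u·u) × u = (0/32) × u = (0) × u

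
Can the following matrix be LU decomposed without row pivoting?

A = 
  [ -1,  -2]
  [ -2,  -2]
Yes.
A[1,1] = -1 ≠ 0, so Gaussian elimination proceeds without a row swap: multiplier ℓ₂₁ = (-2)/(-1) = 2, and U[2,2] = -2 - (2)(-2) = 2.
L = 
  [  1,   0]
  [  2,   1]
U = 
  [ -1,  -2]
  [  0,   2]
Check row 2 of LU: [(2)(-1), (2)(-2) + 2] = [-2, -2] = row 2 of A ✓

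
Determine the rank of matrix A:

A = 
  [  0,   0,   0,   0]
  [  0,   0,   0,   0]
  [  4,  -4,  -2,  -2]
Row reduce:
Swap R1 ↔ R3
REF = 
  [  4,  -4,  -2,  -2]
  [  0,   0,   0,   0]
  [  0,   0,   0,   0]
Pivot columns: 1 → 1 pivot.

rank(A) = 1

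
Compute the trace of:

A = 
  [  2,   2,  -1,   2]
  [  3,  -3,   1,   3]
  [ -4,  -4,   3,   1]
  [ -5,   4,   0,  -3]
-1

tr(A) = 2 + -3 + 3 + -3 = -1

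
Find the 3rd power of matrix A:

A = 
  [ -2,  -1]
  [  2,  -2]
A² = A·A:
A²[1,1] = (-2)(-2) + (-1)(2) = 2
A²[1,2] = (-2)(-1) + (-1)(-2) = 4
A²[2,1] = (2)(-2) + (-2)(2) = -8
A²[2,2] = (2)(-1) + (-2)(-2) = 2
A² = 
  [  2,   4]
  [ -8,   2]

A^3 = A^2·A:
A^3[1,1] = (2)(-2) + (4)(2) = 4
A^3[1,2] = (2)(-1) + (4)(-2) = -10
A^3[2,1] = (-8)(-2) + (2)(2) = 20
A^3[2,2] = (-8)(-1) + (2)(-2) = 4
A^3 = 
  [  4, -10]
  [ 20,   4]

Therefore
A^3 = 
  [  4, -10]
  [ 20,   4]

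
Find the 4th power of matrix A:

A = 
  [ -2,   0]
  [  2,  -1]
A^4 = 
  [ 16,   0]
  [-30,   1]

A² = A·A:
A²[1,1] = (-2)(-2) + (0)(2) = 4
A²[1,2] = (-2)(0) + (0)(-1) = 0
A²[2,1] = (2)(-2) + (-1)(2) = -6
A²[2,2] = (2)(0) + (-1)(-1) = 1
A² = 
  [  4,   0]
  [ -6,   1]

A^3 = A^2·A:
A^3[1,1] = (4)(-2) + (0)(2) = -8
A^3[1,2] = (4)(0) + (0)(-1) = 0
A^3[2,1] = (-6)(-2) + (1)(2) = 14
A^3[2,2] = (-6)(0) + (1)(-1) = -1
A^3 = 
  [ -8,   0]
  [ 14,  -1]

A^4 = A^3·A:
A^4[1,1] = (-8)(-2) + (0)(2) = 16
A^4[1,2] = (-8)(0) + (0)(-1) = 0
A^4[2,1] = (14)(-2) + (-1)(2) = -30
A^4[2,2] = (14)(0) + (-1)(-1) = 1
A^4 = 
  [ 16,   0]
  [-30,   1]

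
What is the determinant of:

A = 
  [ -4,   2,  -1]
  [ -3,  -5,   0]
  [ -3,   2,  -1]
-5

Cofactor expansion along row 1:
det(A) = (-4)·((-5)(-1) - (0)(2)) - (2)·((-3)(-1) - (0)(-3)) + (-1)·((-3)(2) - (-5)(-3))
  = (-4)(5) - (2)(3) + (-1)(-21)
  = -5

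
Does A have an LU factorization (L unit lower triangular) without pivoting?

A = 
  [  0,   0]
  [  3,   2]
No.
A[1,1] = 0 but A[2,1] = 3 ≠ 0. Any LU with L unit lower triangular has (LU)[1,1] = U[1,1] and (LU)[2,1] = L[2,1]·U[1,1]; matching A forces U[1,1] = 0, which then forces (LU)[2,1] = 0 ≠ 3. A row swap (pivoting) is required.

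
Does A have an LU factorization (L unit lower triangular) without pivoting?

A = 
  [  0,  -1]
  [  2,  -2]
No.
A[1,1] = 0 but A[2,1] = 2 ≠ 0. Any LU with L unit lower triangular has (LU)[1,1] = U[1,1] and (LU)[2,1] = L[2,1]·U[1,1]; matching A forces U[1,1] = 0, which then forces (LU)[2,1] = 0 ≠ 2. A row swap (pivoting) is required.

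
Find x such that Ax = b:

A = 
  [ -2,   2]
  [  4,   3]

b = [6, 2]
x = [-1, 2]

Row reduce the augmented matrix [A|b]:
R2 → R2 + (2)·R1
REF = 
  [ -2,   2,   6]
  [  0,   7,  14]

Back-substitution:
x₂ = 14 / 7 = 2
x₁ = (6 - (2)(2)) / (-2) = -1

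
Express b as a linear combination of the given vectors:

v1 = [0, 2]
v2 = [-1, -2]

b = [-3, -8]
c1 = -1, c2 = 3

b = -1·v1 + 3·v2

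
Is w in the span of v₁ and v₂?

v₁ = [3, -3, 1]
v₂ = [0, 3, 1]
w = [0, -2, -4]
No

Form the augmented matrix and row-reduce:
[v₁|v₂|w] = 
  [  3,   0,   0]
  [ -3,   3,  -2]
  [  1,   1,  -4]
R2 → R2 + (1)·R1
R3 → R3 - (1/3)·R1
R3 → R3 - (1/3)·R2
REF = 
  [    3,     0,     0]
  [    0,     3,    -2]
  [    0,     0, -10/3]

Row 3 reads [0 0 | -10/3], i.e. 0 = -10/3, so the system is inconsistent and w ∉ span{v₁, v₂}.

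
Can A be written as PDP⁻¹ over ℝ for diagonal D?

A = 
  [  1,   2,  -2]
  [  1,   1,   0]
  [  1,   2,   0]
No

Characteristic polynomial: det(λI - A) = λ³ - 2λ² + λ + 2
By the rational root theorem any rational root is an integer dividing 2; none of those is a root, so p(λ) has no rational roots and hence (being an irreducible cubic) no repeated roots.
Discriminant of the cubic: Δ = -116
Δ < 0 ⇒ one real eigenvalue and a complex-conjugate pair: λ ≈ 1.348 + 1.029i, 1.348 - 1.029i, -0.6956
Has complex eigenvalues (not diagonalizable over ℝ).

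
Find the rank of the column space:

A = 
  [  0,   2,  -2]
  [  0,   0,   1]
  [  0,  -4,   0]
Row reduce:
R3 → R3 + (2)·R1
R3 → R3 + (4)·R2
REF = 
  [  0,   2,  -2]
  [  0,   0,   1]
  [  0,   0,   0]
Pivot columns: 2, 3 → 2 pivots.
dim(Col(A)) = number of pivot columns = 2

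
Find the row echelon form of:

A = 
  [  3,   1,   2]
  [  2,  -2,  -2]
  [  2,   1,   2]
Row operations:
R2 → R2 - (2/3)·R1
R3 → R3 - (2/3)·R1
R3 → R3 + (1/8)·R2

Resulting echelon form:
REF = 
  [    3,     1,     2]
  [    0,  -8/3, -10/3]
  [    0,     0,   1/4]

Rank = 3 (number of non-zero pivot rows).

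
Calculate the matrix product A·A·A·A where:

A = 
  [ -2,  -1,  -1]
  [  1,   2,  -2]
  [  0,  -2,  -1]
A^4 = 
  [ -1,  10,  34]
  [  6,  55, -36]
  [-16, -28,  21]

A² = A·A:
A²[1,1] = (-2)(-2) + (-1)(1) + (-1)(0) = 3
A²[1,2] = (-2)(-1) + (-1)(2) + (-1)(-2) = 2
A²[1,3] = (-2)(-1) + (-1)(-2) + (-1)(-1) = 5
A²[2,1] = (1)(-2) + (2)(1) + (-2)(0) = 0
A²[2,2] = (1)(-1) + (2)(2) + (-2)(-2) = 7
A²[2,3] = (1)(-1) + (2)(-2) + (-2)(-1) = -3
A²[3,1] = (0)(-2) + (-2)(1) + (-1)(0) = -2
A²[3,2] = (0)(-1) + (-2)(2) + (-1)(-2) = -2
A²[3,3] = (0)(-1) + (-2)(-2) + (-1)(-1) = 5
A² = 
  [  3,   2,   5]
  [  0,   7,  -3]
  [ -2,  -2,   5]

A^3 = A^2·A:
A^3[1,1] = (3)(-2) + (2)(1) + (5)(0) = -4
A^3[1,2] = (3)(-1) + (2)(2) + (5)(-2) = -9
A^3[1,3] = (3)(-1) + (2)(-2) + (5)(-1) = -12
A^3[2,1] = (0)(-2) + (7)(1) + (-3)(0) = 7
A^3[2,2] = (0)(-1) + (7)(2) + (-3)(-2) = 20
A^3[2,3] = (0)(-1) + (7)(-2) + (-3)(-1) = -11
A^3[3,1] = (-2)(-2) + (-2)(1) + (5)(0) = 2
A^3[3,2] = (-2)(-1) + (-2)(2) + (5)(-2) = -12
A^3[3,3] = (-2)(-1) + (-2)(-2) + (5)(-1) = 1
A^3 = 
  [ -4,  -9, -12]
  [  7,  20, -11]
  [  2, -12,   1]

A^4 = A^3·A:
A^4[1,1] = (-4)(-2) + (-9)(1) + (-12)(0) = -1
A^4[1,2] = (-4)(-1) + (-9)(2) + (-12)(-2) = 10
A^4[1,3] = (-4)(-1) + (-9)(-2) + (-12)(-1) = 34
A^4[2,1] = (7)(-2) + (20)(1) + (-11)(0) = 6
A^4[2,2] = (7)(-1) + (20)(2) + (-11)(-2) = 55
A^4[2,3] = (7)(-1) + (20)(-2) + (-11)(-1) = -36
A^4[3,1] = (2)(-2) + (-12)(1) + (1)(0) = -16
A^4[3,2] = (2)(-1) + (-12)(2) + (1)(-2) = -28
A^4[3,3] = (2)(-1) + (-12)(-2) + (1)(-1) = 21
A^4 = 
  [ -1,  10,  34]
  [  6,  55, -36]
  [-16, -28,  21]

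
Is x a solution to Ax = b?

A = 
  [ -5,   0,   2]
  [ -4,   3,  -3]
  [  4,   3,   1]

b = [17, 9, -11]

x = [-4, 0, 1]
No

Ax = [22, 13, -15] ≠ b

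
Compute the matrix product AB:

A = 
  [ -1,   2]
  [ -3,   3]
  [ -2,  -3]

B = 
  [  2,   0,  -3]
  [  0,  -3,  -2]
AB = 
  [ -2,  -6,  -1]
  [ -6,  -9,   3]
  [ -4,   9,  12]

A is 3×2 and B is 2×3, so AB is 3×3. Each entry is (row of A)·(column of B):
AB[1,1] = (-1)(2) + (2)(0) = -2
AB[1,2] = (-1)(0) + (2)(-3) = -6
AB[1,3] = (-1)(-3) + (2)(-2) = -1
AB[2,1] = (-3)(2) + (3)(0) = -6
AB[2,2] = (-3)(0) + (3)(-3) = -9
AB[2,3] = (-3)(-3) + (3)(-2) = 3
AB[3,1] = (-2)(2) + (-3)(0) = -4
AB[3,2] = (-2)(0) + (-3)(-3) = 9
AB[3,3] = (-2)(-3) + (-3)(-2) = 12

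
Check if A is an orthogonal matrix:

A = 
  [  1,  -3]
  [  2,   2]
No

AᵀA = 
  [  5,   1]
  [  1,  13]
≠ I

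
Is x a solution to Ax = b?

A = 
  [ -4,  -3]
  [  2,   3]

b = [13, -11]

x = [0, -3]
No

Ax = [9, -9] ≠ b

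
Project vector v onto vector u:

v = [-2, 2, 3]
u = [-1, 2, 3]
proj_u(v) = [-15/14, 15/7, 45/14]

v·u = (-2)(-1) + (2)(2) + (3)(3) = 15
u·u = (-1)² + (2)² + (3)² = 14
proj_u(v) = (v·u / u·u) × u = (15/14) × u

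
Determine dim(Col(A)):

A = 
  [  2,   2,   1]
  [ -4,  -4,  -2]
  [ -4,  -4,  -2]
Row reduce:
R2 → R2 + (2)·R1
R3 → R3 + (2)·R1
REF = 
  [  2,   2,   1]
  [  0,   0,   0]
  [  0,   0,   0]
Pivot columns: 1 → 1 pivot.
dim(Col(A)) = number of pivot columns = 1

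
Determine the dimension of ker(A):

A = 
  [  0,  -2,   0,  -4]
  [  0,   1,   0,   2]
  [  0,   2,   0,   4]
nullity(A) = 3

Row reduce:
R2 → R2 + (1/2)·R1
R3 → R3 + (1)·R1
REF = 
  [  0,  -2,   0,  -4]
  [  0,   0,   0,   0]
  [  0,   0,   0,   0]
Pivot columns: 2 → 1 pivot.
rank(A) = 1, so nullity(A) = 4 - 1 = 3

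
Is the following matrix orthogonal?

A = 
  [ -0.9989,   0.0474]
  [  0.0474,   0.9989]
Yes

AᵀA = 
  [  1,   0]
  [  0,   1]
≈ I (equal to I up to the 4-dp rounding of the entries)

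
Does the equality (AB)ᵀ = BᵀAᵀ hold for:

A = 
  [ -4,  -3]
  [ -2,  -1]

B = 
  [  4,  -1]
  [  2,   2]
Yes

(AB)ᵀ = 
  [-22, -10]
  [ -2,   0]

BᵀAᵀ = 
  [-22, -10]
  [ -2,   0]

Both sides are equal — this is the standard identity (AB)ᵀ = BᵀAᵀ, which holds for all A, B.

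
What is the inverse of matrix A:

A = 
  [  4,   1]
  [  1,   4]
det(A) = (4)(4) - (1)(1) = 15
For a 2×2 matrix, A⁻¹ = (1/det(A)) · [[d, -b], [-c, a]]
    = (1/15) · [[4, -1], [-1, 4]]

A⁻¹ = 
  [ 4/15, -1/15]
  [-1/15,  4/15]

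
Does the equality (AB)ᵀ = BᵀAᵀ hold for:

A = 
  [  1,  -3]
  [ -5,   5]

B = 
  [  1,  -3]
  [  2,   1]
Yes

(AB)ᵀ = 
  [ -5,   5]
  [ -6,  20]

BᵀAᵀ = 
  [ -5,   5]
  [ -6,  20]

Both sides are equal — this is the standard identity (AB)ᵀ = BᵀAᵀ, which holds for all A, B.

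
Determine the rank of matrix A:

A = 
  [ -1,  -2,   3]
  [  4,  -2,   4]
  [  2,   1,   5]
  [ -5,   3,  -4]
Row reduce:
R2 → R2 + (4)·R1
R3 → R3 + (2)·R1
R4 → R4 - (5)·R1
R3 → R3 - (3/10)·R2
R4 → R4 + (13/10)·R2
R4 → R4 - (9/31)·R3
REF = 
  [  -1,   -2,    3]
  [   0,  -10,   16]
  [   0,    0, 31/5]
  [   0,    0,    0]
Pivot columns: 1, 2, 3 → 3 pivots.

rank(A) = 3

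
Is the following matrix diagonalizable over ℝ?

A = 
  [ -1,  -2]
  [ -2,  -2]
Yes

tr(A) = -3, det(A) = -2
Characteristic polynomial: λ² - tr(A)λ + det(A) = λ² + 3λ - 2
λ² + 3λ - 2 = 0  ⇒  λ = (-3 ± √((3)² - 4·(-2)))/2 = (-3 ± √(17))/2
  = (-3 + √17)/2,  (-3 - √17)/2
Eigenvalues: (-3 + √17)/2, (-3 - √17)/2  (≈ 0.5616, -3.562)
The two irrational eigenvalues are distinct (simple), so each has alg. mult. = geom. mult. = 1.
Sum of geometric multiplicities equals n, so A has n independent eigenvectors.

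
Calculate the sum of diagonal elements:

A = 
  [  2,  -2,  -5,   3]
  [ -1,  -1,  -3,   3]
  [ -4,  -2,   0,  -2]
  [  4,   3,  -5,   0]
1

tr(A) = 2 + -1 + 0 + 0 = 1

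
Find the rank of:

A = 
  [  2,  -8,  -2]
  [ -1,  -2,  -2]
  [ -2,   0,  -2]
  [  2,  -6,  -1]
rank(A) = 2

Row reduce:
R2 → R2 + (1/2)·R1
R3 → R3 + (1)·R1
R4 → R4 - (1)·R1
R3 → R3 - (4/3)·R2
R4 → R4 + (1/3)·R2
REF = 
  [  2,  -8,  -2]
  [  0,  -6,  -3]
  [  0,   0,   0]
  [  0,   0,   0]
Pivot columns: 1, 2 → 2 pivots.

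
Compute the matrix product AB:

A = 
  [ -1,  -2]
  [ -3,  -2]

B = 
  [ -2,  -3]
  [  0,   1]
A is 2×2 and B is 2×2, so AB is 2×2. Each entry is (row of A)·(column of B):
AB[1,1] = (-1)(-2) + (-2)(0) = 2
AB[1,2] = (-1)(-3) + (-2)(1) = 1
AB[2,1] = (-3)(-2) + (-2)(0) = 6
AB[2,2] = (-3)(-3) + (-2)(1) = 7

AB = 
  [  2,   1]
  [  6,   7]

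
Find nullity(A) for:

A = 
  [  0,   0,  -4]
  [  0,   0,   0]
nullity(A) = 2

Row reduce:
(no row operations needed)
REF = 
  [  0,   0,  -4]
  [  0,   0,   0]
Pivot columns: 3 → 1 pivot.
rank(A) = 1, so nullity(A) = 3 - 1 = 2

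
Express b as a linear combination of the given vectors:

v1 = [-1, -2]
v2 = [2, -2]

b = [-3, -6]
c1 = 3, c2 = 0

b = 3·v1 + 0·v2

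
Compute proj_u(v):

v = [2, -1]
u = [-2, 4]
proj_u(v) = [4/5, -8/5]

v·u = (2)(-2) + (-1)(4) = -8
u·u = (-2)² + (4)² = 20
proj_u(v) = (v·u / u·u) × u = (-8/20) × u = (-2/5) × u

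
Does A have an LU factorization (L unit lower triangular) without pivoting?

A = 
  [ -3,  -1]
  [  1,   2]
Yes.
A[1,1] = -3 ≠ 0, so Gaussian elimination proceeds without a row swap: multiplier ℓ₂₁ = (1)/(-3) = -1/3, and U[2,2] = 2 - (-1/3)(-1) = 5/3.
L = 
  [   1,    0]
  [-1/3,    1]
U = 
  [ -3,  -1]
  [  0, 5/3]
Check row 2 of LU: [(-1/3)(-3), (-1/3)(-1) + (5/3)] = [1, 2] = row 2 of A ✓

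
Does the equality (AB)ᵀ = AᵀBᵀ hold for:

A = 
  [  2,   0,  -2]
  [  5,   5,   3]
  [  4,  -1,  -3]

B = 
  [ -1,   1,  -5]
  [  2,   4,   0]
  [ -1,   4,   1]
No

(AB)ᵀ = 
  [  0,   2,  -3]
  [ -6,  37, -12]
  [-12, -22, -23]

AᵀBᵀ = 
  [-17,  24,  22]
  [ 10,  20,  19]
  [ 20,   8,  11]

The two matrices differ, so (AB)ᵀ ≠ AᵀBᵀ in general. The correct identity is (AB)ᵀ = BᵀAᵀ.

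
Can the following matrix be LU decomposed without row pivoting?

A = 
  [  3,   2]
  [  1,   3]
Yes.
A[1,1] = 3 ≠ 0, so Gaussian elimination proceeds without a row swap: multiplier ℓ₂₁ = (1)/(3) = 1/3, and U[2,2] = 3 - (1/3)(2) = 7/3.
L = 
  [  1,   0]
  [1/3,   1]
U = 
  [  3,   2]
  [  0, 7/3]
Check row 2 of LU: [(1/3)(3), (1/3)(2) + (7/3)] = [1, 3] = row 2 of A ✓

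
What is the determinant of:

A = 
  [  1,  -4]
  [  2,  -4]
For a 2×2 matrix, det = ad - bc = (1)(-4) - (-4)(2) = 4

det(A) = 4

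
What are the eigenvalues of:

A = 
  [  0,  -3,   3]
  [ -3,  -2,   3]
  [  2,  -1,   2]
Characteristic polynomial: det(λI - A) = λ³ - 16λ + 15
Testing integer divisors of the constant term: p(1) = 0, so (λ - 1) is a factor:
p(λ) = (λ - 1)(λ² + λ - 15)
λ² + λ - 15 = 0  ⇒  λ = (-1 ± √((1)² - 4·(-15)))/2 = (-1 ± √(61))/2
  = (-1 + √61)/2,  (-1 - √61)/2

λ = 1, (-1 + √61)/2, (-1 - √61)/2  (≈ 1, 3.405, -4.405)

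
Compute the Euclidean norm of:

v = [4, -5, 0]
6.403

||v||₂ = √((4)² + (-5)² + (0)²) = √41 = 6.403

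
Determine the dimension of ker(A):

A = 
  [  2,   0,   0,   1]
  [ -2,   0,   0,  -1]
nullity(A) = 3

Row reduce:
R2 → R2 + (1)·R1
REF = 
  [  2,   0,   0,   1]
  [  0,   0,   0,   0]
Pivot columns: 1 → 1 pivot.
rank(A) = 1, so nullity(A) = 4 - 1 = 3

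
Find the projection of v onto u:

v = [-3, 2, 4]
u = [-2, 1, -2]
v·u = (-3)(-2) + (2)(1) + (4)(-2) = 0
u·u = (-2)² + (1)² + (-2)² = 9
proj_u(v) = (v·u / u·u) × u = (0/9) × u = (0) × u

proj_u(v) = [0, 0, 0]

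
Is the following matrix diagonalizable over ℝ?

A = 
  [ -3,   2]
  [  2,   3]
Yes

tr(A) = 0, det(A) = -13
Characteristic polynomial: λ² - tr(A)λ + det(A) = λ² - 13
λ² - 13 = 0  ⇒  λ = (0 ± √((0)² - 4·(-13)))/2 = (0 ± √(52))/2
  = √13,  -√13
Eigenvalues: √13, -√13  (≈ 3.606, -3.606)
The two irrational eigenvalues are distinct (simple), so each has alg. mult. = geom. mult. = 1.
Sum of geometric multiplicities equals n, so A has n independent eigenvectors.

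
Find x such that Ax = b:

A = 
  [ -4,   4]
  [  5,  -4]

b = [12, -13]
x = [-1, 2]

Row reduce the augmented matrix [A|b]:
R2 → R2 + (5/4)·R1
REF = 
  [ -4,   4,  12]
  [  0,   1,   2]

Back-substitution:
x₂ = 2 / 1 = 2
x₁ = (12 - (4)(2)) / (-4) = -1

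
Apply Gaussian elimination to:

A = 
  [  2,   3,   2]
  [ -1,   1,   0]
Row operations:
R2 → R2 + (1/2)·R1

Resulting echelon form:
REF = 
  [  2,   3,   2]
  [  0, 5/2,   1]

Rank = 2 (number of non-zero pivot rows).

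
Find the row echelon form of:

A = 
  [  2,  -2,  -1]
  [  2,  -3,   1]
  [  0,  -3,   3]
Row operations:
R2 → R2 - (1)·R1
R3 → R3 - (3)·R2

Resulting echelon form:
REF = 
  [  2,  -2,  -1]
  [  0,  -1,   2]
  [  0,   0,  -3]

Rank = 3 (number of non-zero pivot rows).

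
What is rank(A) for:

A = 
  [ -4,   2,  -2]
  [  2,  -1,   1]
Row reduce:
R2 → R2 + (1/2)·R1
REF = 
  [ -4,   2,  -2]
  [  0,   0,   0]
Pivot columns: 1 → 1 pivot.

rank(A) = 1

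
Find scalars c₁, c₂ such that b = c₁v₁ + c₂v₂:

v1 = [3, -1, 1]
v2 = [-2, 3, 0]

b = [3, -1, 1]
c1 = 1, c2 = 0

b = 1·v1 + 0·v2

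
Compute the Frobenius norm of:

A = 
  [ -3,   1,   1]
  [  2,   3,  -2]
||A||_F = 5.292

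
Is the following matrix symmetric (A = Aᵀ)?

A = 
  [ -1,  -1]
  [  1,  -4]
No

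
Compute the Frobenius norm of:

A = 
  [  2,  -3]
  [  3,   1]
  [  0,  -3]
||A||_F = 5.657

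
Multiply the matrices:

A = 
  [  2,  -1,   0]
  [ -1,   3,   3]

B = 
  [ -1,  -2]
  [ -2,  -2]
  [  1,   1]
A is 2×3 and B is 3×2, so AB is 2×2. Each entry is (row of A)·(column of B):
AB[1,1] = (2)(-1) + (-1)(-2) + (0)(1) = 0
AB[1,2] = (2)(-2) + (-1)(-2) + (0)(1) = -2
AB[2,1] = (-1)(-1) + (3)(-2) + (3)(1) = -2
AB[2,2] = (-1)(-2) + (3)(-2) + (3)(1) = -1

AB = 
  [  0,  -2]
  [ -2,  -1]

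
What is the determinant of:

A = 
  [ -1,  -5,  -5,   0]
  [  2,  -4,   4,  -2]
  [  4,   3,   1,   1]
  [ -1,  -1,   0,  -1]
Cofactor expansion along row 1: det(A) = a₁₁M₁₁ - a₁₂M₁₂ + a₁₃M₁₃ - a₁₄M₁₄

M₁₁ = det[[-4, 4, -2]; [3, 1, 1]; [-1, 0, -1]]
  = (-4)·((1)(-1) - (1)(0)) - (4)·((3)(-1) - (1)(-1)) + (-2)·((3)(0) - (1)(-1))
  = (-4)(-1) - (4)(-2) + (-2)(1)
  = 10
M₁₂ = det[[2, 4, -2]; [4, 1, 1]; [-1, 0, -1]]
  = (2)·((1)(-1) - (1)(0)) - (4)·((4)(-1) - (1)(-1)) + (-2)·((4)(0) - (1)(-1))
  = (2)(-1) - (4)(-3) + (-2)(1)
  = 8
M₁₃ = det[[2, -4, -2]; [4, 3, 1]; [-1, -1, -1]]
  = (2)·((3)(-1) - (1)(-1)) - (-4)·((4)(-1) - (1)(-1)) + (-2)·((4)(-1) - (3)(-1))
  = (2)(-2) - (-4)(-3) + (-2)(-1)
  = -14
M₁₄ = det[[2, -4, 4]; [4, 3, 1]; [-1, -1, 0]]
  = (2)·((3)(0) - (1)(-1)) - (-4)·((4)(0) - (1)(-1)) + (4)·((4)(-1) - (3)(-1))
  = (2)(1) - (-4)(1) + (4)(-1)
  = 2

det(A) = (-1)(10) - (-5)(8) + (-5)(-14) - (0)(2) = 100

det(A) = 100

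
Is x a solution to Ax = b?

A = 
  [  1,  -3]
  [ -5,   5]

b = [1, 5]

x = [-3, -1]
No

Ax = [0, 10] ≠ b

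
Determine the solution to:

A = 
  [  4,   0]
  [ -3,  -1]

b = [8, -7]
Row reduce the augmented matrix [A|b]:
R2 → R2 + (3/4)·R1
REF = 
  [  4,   0,   8]
  [  0,  -1,  -1]

Back-substitution:
x₂ = (-1) / (-1) = 1
x₁ = (8 - (0)(1)) / 4 = 2

x = [2, 1]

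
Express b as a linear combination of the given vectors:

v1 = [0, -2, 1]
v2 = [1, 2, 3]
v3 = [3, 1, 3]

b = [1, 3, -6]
c1 = -3, c2 = -2, c3 = 1

b = -3·v1 + -2·v2 + 1·v3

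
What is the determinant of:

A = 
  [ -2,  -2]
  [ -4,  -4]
For a 2×2 matrix, det = ad - bc = (-2)(-4) - (-2)(-4) = 0

det(A) = 0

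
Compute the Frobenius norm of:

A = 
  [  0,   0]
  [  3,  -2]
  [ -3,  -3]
||A||_F = 5.568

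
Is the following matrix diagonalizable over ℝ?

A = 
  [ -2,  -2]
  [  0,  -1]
Yes

tr(A) = -3, det(A) = 2
Characteristic polynomial: λ² - tr(A)λ + det(A) = λ² + 3λ + 2
λ² + 3λ + 2 = (λ + 2)(λ + 1)
Eigenvalues: -1, -2
λ=-2: alg. mult. = 1, geom. mult. = 2 - rank(A - (-2)I) = 2 - 1 = 1
λ=-1: alg. mult. = 1, geom. mult. = 2 - rank(A - (-1)I) = 2 - 1 = 1
Sum of geometric multiplicities equals n, so A has n independent eigenvectors.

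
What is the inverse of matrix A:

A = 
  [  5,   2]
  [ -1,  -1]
det(A) = (5)(-1) - (2)(-1) = -3
For a 2×2 matrix, A⁻¹ = (1/det(A)) · [[d, -b], [-c, a]]
    = (-1/3) · [[-1, -2], [1, 5]]

A⁻¹ = 
  [ 1/3,  2/3]
  [-1/3, -5/3]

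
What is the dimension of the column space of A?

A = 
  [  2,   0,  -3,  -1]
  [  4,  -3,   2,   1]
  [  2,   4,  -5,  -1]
dim(Col(A)) = 3

Row reduce:
R2 → R2 - (2)·R1
R3 → R3 - (1)·R1
R3 → R3 + (4/3)·R2
REF = 
  [   2,    0,   -3,   -1]
  [   0,   -3,    8,    3]
  [   0,    0, 26/3,    4]
Pivot columns: 1, 2, 3 → 3 pivots.
dim(Col(A)) = number of pivot columns = 3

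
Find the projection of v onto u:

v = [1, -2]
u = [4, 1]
v·u = (1)(4) + (-2)(1) = 2
u·u = (4)² + (1)² = 17
proj_u(v) = (v·u / u·u) × u = (2/17) × u

proj_u(v) = [8/17, 2/17]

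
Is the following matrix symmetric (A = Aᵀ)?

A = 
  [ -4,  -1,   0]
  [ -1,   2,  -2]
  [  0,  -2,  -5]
Yes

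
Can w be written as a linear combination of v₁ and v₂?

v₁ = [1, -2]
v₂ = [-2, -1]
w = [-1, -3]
Yes

Form the augmented matrix and row-reduce:
[v₁|v₂|w] = 
  [  1,  -2,  -1]
  [ -2,  -1,  -3]
R2 → R2 + (2)·R1
REF = 
  [  1,  -2,  -1]
  [  0,  -5,  -5]

No row of the form [0 0 | nonzero], so the system is consistent. Back-substitution gives c₁ = 1, c₂ = 1: w = (1)·v₁ + (1)·v₂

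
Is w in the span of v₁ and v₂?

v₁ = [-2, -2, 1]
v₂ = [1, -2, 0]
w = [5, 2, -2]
Yes

Form the augmented matrix and row-reduce:
[v₁|v₂|w] = 
  [ -2,   1,   5]
  [ -2,  -2,   2]
  [  1,   0,  -2]
R2 → R2 - (1)·R1
R3 → R3 + (1/2)·R1
R3 → R3 + (1/6)·R2
REF = 
  [ -2,   1,   5]
  [  0,  -3,  -3]
  [  0,   0,   0]

No row of the form [0 0 | nonzero], so the system is consistent. Back-substitution gives c₁ = -2, c₂ = 1: w = (-2)·v₁ + (1)·v₂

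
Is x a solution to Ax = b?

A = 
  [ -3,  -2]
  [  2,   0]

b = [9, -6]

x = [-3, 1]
No

Ax = [7, -6] ≠ b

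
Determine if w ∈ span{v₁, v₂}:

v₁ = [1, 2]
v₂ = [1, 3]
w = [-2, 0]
Yes

Form the augmented matrix and row-reduce:
[v₁|v₂|w] = 
  [  1,   1,  -2]
  [  2,   3,   0]
R2 → R2 - (2)·R1
REF = 
  [  1,   1,  -2]
  [  0,   1,   4]

No row of the form [0 0 | nonzero], so the system is consistent. Back-substitution gives c₁ = -6, c₂ = 4: w = (-6)·v₁ + (4)·v₂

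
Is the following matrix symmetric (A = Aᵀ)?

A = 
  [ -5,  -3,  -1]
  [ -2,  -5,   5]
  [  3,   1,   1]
No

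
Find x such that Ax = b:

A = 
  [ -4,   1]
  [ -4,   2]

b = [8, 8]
x = [-2, 0]

Row reduce the augmented matrix [A|b]:
R2 → R2 - (1)·R1
REF = 
  [ -4,   1,   8]
  [  0,   1,   0]

Back-substitution:
x₂ = 0 / 1 = 0
x₁ = (8 - (1)(0)) / (-4) = -2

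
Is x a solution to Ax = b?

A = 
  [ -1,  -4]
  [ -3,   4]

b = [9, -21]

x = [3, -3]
Yes

Ax = [9, -21] = b ✓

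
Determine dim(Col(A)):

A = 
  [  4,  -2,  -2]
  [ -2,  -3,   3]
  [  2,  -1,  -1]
Row reduce:
R2 → R2 + (1/2)·R1
R3 → R3 - (1/2)·R1
REF = 
  [  4,  -2,  -2]
  [  0,  -4,   2]
  [  0,   0,   0]
Pivot columns: 1, 2 → 2 pivots.
dim(Col(A)) = number of pivot columns = 2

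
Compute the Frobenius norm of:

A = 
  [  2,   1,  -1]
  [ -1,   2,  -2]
||A||_F = 3.873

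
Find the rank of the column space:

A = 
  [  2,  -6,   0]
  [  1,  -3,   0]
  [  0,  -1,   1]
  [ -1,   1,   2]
dim(Col(A)) = 2

Row reduce:
R2 → R2 - (1/2)·R1
R4 → R4 + (1/2)·R1
Swap R2 ↔ R3
R4 → R4 - (2)·R2
REF = 
  [  2,  -6,   0]
  [  0,  -1,   1]
  [  0,   0,   0]
  [  0,   0,   0]
Pivot columns: 1, 2 → 2 pivots.
dim(Col(A)) = number of pivot columns = 2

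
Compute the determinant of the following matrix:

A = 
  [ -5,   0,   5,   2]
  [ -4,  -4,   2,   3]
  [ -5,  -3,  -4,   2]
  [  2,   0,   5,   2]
Cofactor expansion along row 1: det(A) = a₁₁M₁₁ - a₁₂M₁₂ + a₁₃M₁₃ - a₁₄M₁₄

M₁₁ = det[[-4, 2, 3]; [-3, -4, 2]; [0, 5, 2]]
  = (-4)·((-4)(2) - (2)(5)) - (2)·((-3)(2) - (2)(0)) + (3)·((-3)(5) - (-4)(0))
  = (-4)(-18) - (2)(-6) + (3)(-15)
  = 39
M₁₂ = det[[-4, 2, 3]; [-5, -4, 2]; [2, 5, 2]]
  = (-4)·((-4)(2) - (2)(5)) - (2)·((-5)(2) - (2)(2)) + (3)·((-5)(5) - (-4)(2))
  = (-4)(-18) - (2)(-14) + (3)(-17)
  = 49
M₁₃ = det[[-4, -4, 3]; [-5, -3, 2]; [2, 0, 2]]
  = (-4)·((-3)(2) - (2)(0)) - (-4)·((-5)(2) - (2)(2)) + (3)·((-5)(0) - (-3)(2))
  = (-4)(-6) - (-4)(-14) + (3)(6)
  = -14
M₁₄ = det[[-4, -4, 2]; [-5, -3, -4]; [2, 0, 5]]
  = (-4)·((-3)(5) - (-4)(0)) - (-4)·((-5)(5) - (-4)(2)) + (2)·((-5)(0) - (-3)(2))
  = (-4)(-15) - (-4)(-17) + (2)(6)
  = 4

det(A) = (-5)(39) - (0)(49) + (5)(-14) - (2)(4) = -273

det(A) = -273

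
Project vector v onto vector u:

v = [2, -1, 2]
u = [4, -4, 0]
v·u = (2)(4) + (-1)(-4) + (2)(0) = 12
u·u = (4)² + (-4)² + (0)² = 32
proj_u(v) = (v·u / u·u) × u = (12/32) × u = (3/8) × u

proj_u(v) = [3/2, -3/2, 0]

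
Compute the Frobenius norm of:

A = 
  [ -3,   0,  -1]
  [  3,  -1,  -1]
||A||_F = 4.583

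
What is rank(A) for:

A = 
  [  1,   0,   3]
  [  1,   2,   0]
Row reduce:
R2 → R2 - (1)·R1
REF = 
  [  1,   0,   3]
  [  0,   2,  -3]
Pivot columns: 1, 2 → 2 pivots.

rank(A) = 2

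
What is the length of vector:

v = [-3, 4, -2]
5.385

||v||₂ = √((-3)² + (4)² + (-2)²) = √29 = 5.385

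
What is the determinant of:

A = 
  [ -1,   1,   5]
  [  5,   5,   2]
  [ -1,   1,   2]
30

Cofactor expansion along row 1:
det(A) = (-1)·((5)(2) - (2)(1)) - (1)·((5)(2) - (2)(-1)) + (5)·((5)(1) - (5)(-1))
  = (-1)(8) - (1)(12) + (5)(10)
  = 30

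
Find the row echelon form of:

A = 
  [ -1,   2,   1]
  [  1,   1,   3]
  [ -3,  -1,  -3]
Row operations:
R2 → R2 + (1)·R1
R3 → R3 - (3)·R1
R3 → R3 + (7/3)·R2

Resulting echelon form:
REF = 
  [  -1,    2,    1]
  [   0,    3,    4]
  [   0,    0, 10/3]

Rank = 3 (number of non-zero pivot rows).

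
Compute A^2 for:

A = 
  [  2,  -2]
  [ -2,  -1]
A² = A·A:
A²[1,1] = (2)(2) + (-2)(-2) = 8
A²[1,2] = (2)(-2) + (-2)(-1) = -2
A²[2,1] = (-2)(2) + (-1)(-2) = -2
A²[2,2] = (-2)(-2) + (-1)(-1) = 5
A² = 
  [  8,  -2]
  [ -2,   5]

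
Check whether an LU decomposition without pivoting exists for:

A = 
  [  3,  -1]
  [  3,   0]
Yes.
A[1,1] = 3 ≠ 0, so Gaussian elimination proceeds without a row swap: multiplier ℓ₂₁ = (3)/(3) = 1, and U[2,2] = 0 - (1)(-1) = 1.
L = 
  [  1,   0]
  [  1,   1]
U = 
  [  3,  -1]
  [  0,   1]
Check row 2 of LU: [(1)(3), (1)(-1) + 1] = [3, 0] = row 2 of A ✓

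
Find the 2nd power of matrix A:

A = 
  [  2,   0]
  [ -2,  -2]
A² = A·A:
A²[1,1] = (2)(2) + (0)(-2) = 4
A²[1,2] = (2)(0) + (0)(-2) = 0
A²[2,1] = (-2)(2) + (-2)(-2) = 0
A²[2,2] = (-2)(0) + (-2)(-2) = 4
A² = 
  [  4,   0]
  [  0,   4]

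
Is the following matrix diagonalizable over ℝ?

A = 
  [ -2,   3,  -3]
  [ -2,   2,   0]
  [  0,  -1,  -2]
No

Characteristic polynomial: det(λI - A) = λ³ + 2λ² + 2λ + 10
By the rational root theorem any rational root is an integer dividing 10; none of those is a root, so p(λ) has no rational roots and hence (being an irreducible cubic) no repeated roots.
Discriminant of the cubic: Δ = -2316
Δ < 0 ⇒ one real eigenvalue and a complex-conjugate pair: λ ≈ -2.661, 0.3304 + 1.91i, 0.3304 - 1.91i
Has complex eigenvalues (not diagonalizable over ℝ).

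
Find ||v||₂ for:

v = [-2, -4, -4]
6

||v||₂ = √((-2)² + (-4)² + (-4)²) = √36 = 6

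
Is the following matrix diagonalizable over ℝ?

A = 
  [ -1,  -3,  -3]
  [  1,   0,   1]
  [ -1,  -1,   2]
No

Characteristic polynomial: det(λI - A) = λ³ - λ² - λ - 11
By the rational root theorem any rational root is an integer dividing 11; none of those is a root, so p(λ) has no rational roots and hence (being an irreducible cubic) no repeated roots.
Discriminant of the cubic: Δ = -3504
Δ < 0 ⇒ one real eigenvalue and a complex-conjugate pair: λ ≈ 2.781, -0.8907 + 1.778i, -0.8907 - 1.778i
Has complex eigenvalues (not diagonalizable over ℝ).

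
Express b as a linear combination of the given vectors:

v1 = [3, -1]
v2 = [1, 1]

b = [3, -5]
c1 = 2, c2 = -3

b = 2·v1 + -3·v2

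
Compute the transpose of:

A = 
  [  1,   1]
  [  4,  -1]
Aᵀ = 
  [  1,   4]
  [  1,  -1]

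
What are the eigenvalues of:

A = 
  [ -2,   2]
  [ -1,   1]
tr(A) = -1, det(A) = 0
Characteristic polynomial: λ² - tr(A)λ + det(A) = λ² + λ
λ² + λ = λ(λ + 1)

λ = 0, -1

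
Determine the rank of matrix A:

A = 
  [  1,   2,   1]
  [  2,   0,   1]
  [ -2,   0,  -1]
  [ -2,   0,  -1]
rank(A) = 2

Row reduce:
R2 → R2 - (2)·R1
R3 → R3 + (2)·R1
R4 → R4 + (2)·R1
R3 → R3 + (1)·R2
R4 → R4 + (1)·R2
REF = 
  [  1,   2,   1]
  [  0,  -4,  -1]
  [  0,   0,   0]
  [  0,   0,   0]
Pivot columns: 1, 2 → 2 pivots.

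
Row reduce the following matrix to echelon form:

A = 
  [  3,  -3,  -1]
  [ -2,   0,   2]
Row operations:
R2 → R2 + (2/3)·R1

Resulting echelon form:
REF = 
  [  3,  -3,  -1]
  [  0,  -2, 4/3]

Rank = 2 (number of non-zero pivot rows).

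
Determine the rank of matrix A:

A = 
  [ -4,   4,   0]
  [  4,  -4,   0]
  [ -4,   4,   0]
rank(A) = 1

Row reduce:
R2 → R2 + (1)·R1
R3 → R3 - (1)·R1
REF = 
  [ -4,   4,   0]
  [  0,   0,   0]
  [  0,   0,   0]
Pivot columns: 1 → 1 pivot.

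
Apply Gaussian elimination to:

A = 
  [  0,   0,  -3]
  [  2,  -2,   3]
Row operations:
Swap R1 ↔ R2

Resulting echelon form:
REF = 
  [  2,  -2,   3]
  [  0,   0,  -3]

Rank = 2 (number of non-zero pivot rows).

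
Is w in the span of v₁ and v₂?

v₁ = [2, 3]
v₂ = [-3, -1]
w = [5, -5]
Yes

Form the augmented matrix and row-reduce:
[v₁|v₂|w] = 
  [  2,  -3,   5]
  [  3,  -1,  -5]
R2 → R2 - (3/2)·R1
REF = 
  [    2,    -3,     5]
  [    0,   7/2, -25/2]

No row of the form [0 0 | nonzero], so the system is consistent. Back-substitution gives c₁ = -20/7, c₂ = -25/7: w = (-20/7)·v₁ + (-25/7)·v₂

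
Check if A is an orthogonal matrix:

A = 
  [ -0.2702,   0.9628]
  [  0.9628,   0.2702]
Yes

AᵀA = 
  [  1,   0]
  [  0,   1]
≈ I (equal to I up to the 4-dp rounding of the entries)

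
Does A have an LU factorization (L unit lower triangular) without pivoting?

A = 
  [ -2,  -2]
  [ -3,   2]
Yes.
A[1,1] = -2 ≠ 0, so Gaussian elimination proceeds without a row swap: multiplier ℓ₂₁ = (-3)/(-2) = 3/2, and U[2,2] = 2 - (3/2)(-2) = 5.
L = 
  [  1,   0]
  [3/2,   1]
U = 
  [ -2,  -2]
  [  0,   5]
Check row 2 of LU: [(3/2)(-2), (3/2)(-2) + 5] = [-3, 2] = row 2 of A ✓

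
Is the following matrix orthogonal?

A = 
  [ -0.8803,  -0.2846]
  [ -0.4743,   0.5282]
No

AᵀA = 
  [  0.9999,   0]
  [  0,   0.3600]
≠ I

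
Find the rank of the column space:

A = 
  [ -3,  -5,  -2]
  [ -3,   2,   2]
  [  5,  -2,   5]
dim(Col(A)) = 3

Row reduce:
R2 → R2 - (1)·R1
R3 → R3 + (5/3)·R1
R3 → R3 + (31/21)·R2
REF = 
  [  -3,   -5,   -2]
  [   0,    7,    4]
  [   0,    0, 53/7]
Pivot columns: 1, 2, 3 → 3 pivots.
dim(Col(A)) = number of pivot columns = 3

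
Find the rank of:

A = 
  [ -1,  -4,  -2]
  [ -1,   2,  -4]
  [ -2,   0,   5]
Row reduce:
R2 → R2 - (1)·R1
R3 → R3 - (2)·R1
R3 → R3 - (4/3)·R2
REF = 
  [  -1,   -4,   -2]
  [   0,    6,   -2]
  [   0,    0, 35/3]
Pivot columns: 1, 2, 3 → 3 pivots.

rank(A) = 3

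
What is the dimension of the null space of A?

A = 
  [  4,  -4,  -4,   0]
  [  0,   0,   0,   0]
nullity(A) = 3

Row reduce:
(no row operations needed)
REF = 
  [  4,  -4,  -4,   0]
  [  0,   0,   0,   0]
Pivot columns: 1 → 1 pivot.
rank(A) = 1, so nullity(A) = 4 - 1 = 3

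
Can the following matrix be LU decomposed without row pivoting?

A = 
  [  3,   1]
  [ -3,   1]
Yes.
A[1,1] = 3 ≠ 0, so Gaussian elimination proceeds without a row swap: multiplier ℓ₂₁ = (-3)/(3) = -1, and U[2,2] = 1 - (-1)(1) = 2.
L = 
  [  1,   0]
  [ -1,   1]
U = 
  [  3,   1]
  [  0,   2]
Check row 2 of LU: [(-1)(3), (-1)(1) + 2] = [-3, 1] = row 2 of A ✓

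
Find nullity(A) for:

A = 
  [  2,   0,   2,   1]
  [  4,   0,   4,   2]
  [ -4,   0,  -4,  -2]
nullity(A) = 3

Row reduce:
R2 → R2 - (2)·R1
R3 → R3 + (2)·R1
REF = 
  [  2,   0,   2,   1]
  [  0,   0,   0,   0]
  [  0,   0,   0,   0]
Pivot columns: 1 → 1 pivot.
rank(A) = 1, so nullity(A) = 4 - 1 = 3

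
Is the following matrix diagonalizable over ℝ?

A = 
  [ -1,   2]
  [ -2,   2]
No

tr(A) = 1, det(A) = 2
Characteristic polynomial: λ² - tr(A)λ + det(A) = λ² - λ + 2
λ² - λ + 2 = 0  ⇒  λ = (1 ± √((-1)² - 4·(2)))/2 = (1 ± √(-7))/2
  = (1 + i√7)/2,  (1 - i√7)/2
Eigenvalues: (1 + i√7)/2, (1 - i√7)/2  (≈ 0.5 + 1.323i, 0.5 - 1.323i)
Has complex eigenvalues (not diagonalizable over ℝ).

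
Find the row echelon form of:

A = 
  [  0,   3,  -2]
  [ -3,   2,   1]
Row operations:
Swap R1 ↔ R2

Resulting echelon form:
REF = 
  [ -3,   2,   1]
  [  0,   3,  -2]

Rank = 2 (number of non-zero pivot rows).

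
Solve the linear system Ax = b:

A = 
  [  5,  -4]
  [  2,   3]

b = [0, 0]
x = [0, 0]

Row reduce the augmented matrix [A|b]:
R2 → R2 - (2/5)·R1
REF = 
  [   5,   -4,    0]
  [   0, 23/5,    0]

Back-substitution:
x₂ = 0 / (23/5) = 0
x₁ = (0 - (-4)(0)) / 5 = 0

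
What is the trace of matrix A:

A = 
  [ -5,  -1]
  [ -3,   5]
0

tr(A) = -5 + 5 = 0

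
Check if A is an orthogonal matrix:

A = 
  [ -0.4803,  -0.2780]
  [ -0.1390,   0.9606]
No

AᵀA = 
  [  0.2500,   0]
  [  0,   1]
≠ I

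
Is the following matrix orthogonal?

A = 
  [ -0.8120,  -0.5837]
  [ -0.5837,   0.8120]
Yes

AᵀA = 
  [  1,   0]
  [  0,   1]
≈ I (equal to I up to the 4-dp rounding of the entries)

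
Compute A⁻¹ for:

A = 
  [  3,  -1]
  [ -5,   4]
det(A) = (3)(4) - (-1)(-5) = 7
For a 2×2 matrix, A⁻¹ = (1/det(A)) · [[d, -b], [-c, a]]
    = (1/7) · [[4, 1], [5, 3]]

A⁻¹ = 
  [4/7, 1/7]
  [5/7, 3/7]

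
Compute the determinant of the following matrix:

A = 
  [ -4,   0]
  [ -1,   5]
For a 2×2 matrix, det = ad - bc = (-4)(5) - (0)(-1) = -20

det(A) = -20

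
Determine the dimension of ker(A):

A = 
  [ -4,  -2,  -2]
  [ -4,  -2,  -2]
nullity(A) = 2

Row reduce:
R2 → R2 - (1)·R1
REF = 
  [ -4,  -2,  -2]
  [  0,   0,   0]
Pivot columns: 1 → 1 pivot.
rank(A) = 1, so nullity(A) = 3 - 1 = 2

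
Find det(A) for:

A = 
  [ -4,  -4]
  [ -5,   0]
For a 2×2 matrix, det = ad - bc = (-4)(0) - (-4)(-5) = -20

det(A) = -20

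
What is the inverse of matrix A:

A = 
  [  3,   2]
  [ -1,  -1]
det(A) = (3)(-1) - (2)(-1) = -1
For a 2×2 matrix, A⁻¹ = (1/det(A)) · [[d, -b], [-c, a]]
    = (-1) · [[-1, -2], [1, 3]]

A⁻¹ = 
  [  1,   2]
  [ -1,  -3]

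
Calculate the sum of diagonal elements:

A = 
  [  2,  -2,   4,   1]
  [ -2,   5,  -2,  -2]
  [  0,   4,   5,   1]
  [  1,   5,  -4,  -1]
11

tr(A) = 2 + 5 + 5 + -1 = 11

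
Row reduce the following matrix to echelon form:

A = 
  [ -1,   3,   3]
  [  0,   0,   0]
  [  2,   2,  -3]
Row operations:
R3 → R3 + (2)·R1
Swap R2 ↔ R3

Resulting echelon form:
REF = 
  [ -1,   3,   3]
  [  0,   8,   3]
  [  0,   0,   0]

Rank = 2 (number of non-zero pivot rows).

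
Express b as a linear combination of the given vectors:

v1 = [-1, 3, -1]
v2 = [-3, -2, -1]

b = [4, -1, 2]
c1 = -1, c2 = -1

b = -1·v1 + -1·v2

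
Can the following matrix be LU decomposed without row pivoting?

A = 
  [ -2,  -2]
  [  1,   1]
Yes.
A[1,1] = -2 ≠ 0, so Gaussian elimination proceeds without a row swap: multiplier ℓ₂₁ = (1)/(-2) = -1/2, and U[2,2] = 1 - (-1/2)(-2) = 0.
L = 
  [   1,    0]
  [-1/2,    1]
U = 
  [ -2,  -2]
  [  0,   0]
Check row 2 of LU: [(-1/2)(-2), (-1/2)(-2) + 0] = [1, 1] = row 2 of A ✓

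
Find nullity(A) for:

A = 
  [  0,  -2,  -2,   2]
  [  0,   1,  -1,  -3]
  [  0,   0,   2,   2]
nullity(A) = 2

Row reduce:
R2 → R2 + (1/2)·R1
R3 → R3 + (1)·R2
REF = 
  [  0,  -2,  -2,   2]
  [  0,   0,  -2,  -2]
  [  0,   0,   0,   0]
Pivot columns: 2, 3 → 2 pivots.
rank(A) = 2, so nullity(A) = 4 - 2 = 2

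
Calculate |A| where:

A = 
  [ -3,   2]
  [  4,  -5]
7

For a 2×2 matrix, det = ad - bc = (-3)(-5) - (2)(4) = 7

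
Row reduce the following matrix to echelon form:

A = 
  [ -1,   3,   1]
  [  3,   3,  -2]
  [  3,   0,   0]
Row operations:
R2 → R2 + (3)·R1
R3 → R3 + (3)·R1
R3 → R3 - (3/4)·R2

Resulting echelon form:
REF = 
  [ -1,   3,   1]
  [  0,  12,   1]
  [  0,   0, 9/4]

Rank = 3 (number of non-zero pivot rows).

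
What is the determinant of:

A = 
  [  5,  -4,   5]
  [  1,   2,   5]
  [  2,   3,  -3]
-162

Cofactor expansion along row 1:
det(A) = (5)·((2)(-3) - (5)(3)) - (-4)·((1)(-3) - (5)(2)) + (5)·((1)(3) - (2)(2))
  = (5)(-21) - (-4)(-13) + (5)(-1)
  = -162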